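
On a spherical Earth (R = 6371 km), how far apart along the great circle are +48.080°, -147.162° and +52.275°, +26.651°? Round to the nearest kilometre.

Δλ = 26.651 − -147.162 = 173.813°.
Δφ = 52.275 − 48.080 = 4.195°.
a = sin²(Δφ/2) + cos φ₁ · cos φ₂ · sin²(Δλ/2) = 0.408936.
c = 2·atan2(√a, √(1−a)) = 1.38765 rad → d = 6371·c ≈ 8840.70 km.

8841 km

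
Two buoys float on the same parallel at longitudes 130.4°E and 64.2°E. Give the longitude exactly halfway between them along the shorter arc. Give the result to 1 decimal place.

97.3°E

Signed shortest Δλ from +130.4° to +64.2° is -66.2°.
Midpoint longitude = +130.4° + (-66.2°)/2 = +130.4° − 33.1° = +97.3°.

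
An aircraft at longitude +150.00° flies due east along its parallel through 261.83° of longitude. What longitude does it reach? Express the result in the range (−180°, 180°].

+51.83°

Start at +150.00°; shift +261.83° → +411.83°.
+411.83° lies outside (−180°, 180°]; subtract 360° → +51.83°.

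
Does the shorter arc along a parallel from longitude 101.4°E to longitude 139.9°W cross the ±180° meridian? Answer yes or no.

Naïve |-139.9 − 101.4| = 241.3° > 180°, so the shorter arc goes the other way round — across 180°.
Signed shortest Δλ = ((-139.9 − 101.4 + 180) mod 360) − 180 = 118.7°.
Going east by 118.7° from +101.4° passes through 180° before reaching -139.9°.

Yes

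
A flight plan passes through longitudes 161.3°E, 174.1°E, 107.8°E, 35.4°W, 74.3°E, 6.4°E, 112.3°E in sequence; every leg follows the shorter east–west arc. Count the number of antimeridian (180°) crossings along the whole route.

Leg 1: +161.3° → +174.1°, shortest Δλ = 12.8° (east) — does not cross 180°.
Leg 2: +174.1° → +107.8°, shortest Δλ = -66.3° (west) — does not cross 180°.
Leg 3: +107.8° → -35.4°, shortest Δλ = -143.2° (west) — does not cross 180°.
Leg 4: -35.4° → +74.3°, shortest Δλ = 109.7° (east) — does not cross 180°.
Leg 5: +74.3° → +6.4°, shortest Δλ = -67.9° (west) — does not cross 180°.
Leg 6: +6.4° → +112.3°, shortest Δλ = 105.9° (east) — does not cross 180°.
Total crossings: 0.

0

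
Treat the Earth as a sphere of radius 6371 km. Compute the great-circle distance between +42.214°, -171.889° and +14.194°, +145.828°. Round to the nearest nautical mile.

Δλ = 145.828 − -171.889 = 317.717°; wrapped into (−180°, 180°]: -42.283°.
Δφ = 14.194 − 42.214 = -28.020°.
a = sin²(Δφ/2) + cos φ₁ · cos φ₂ · sin²(Δλ/2) = 0.152013.
c = 2·atan2(√a, √(1−a)) = 0.80102 rad → d = 6371·c ≈ 5103.30 km ≈ 2755.56 nmi.

2756 nmi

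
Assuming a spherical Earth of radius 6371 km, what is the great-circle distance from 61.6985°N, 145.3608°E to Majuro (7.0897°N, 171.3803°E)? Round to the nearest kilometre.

Δλ = 171.3803 − 145.3608 = 26.0195°.
Δφ = 7.0897 − 61.6985 = -54.6088°.
a = sin²(Δφ/2) + cos φ₁ · cos φ₂ · sin²(Δλ/2) = 0.234265.
c = 2·atan2(√a, √(1−a)) = 1.01046 rad → d = 6371·c ≈ 6437.65 km.

6438 km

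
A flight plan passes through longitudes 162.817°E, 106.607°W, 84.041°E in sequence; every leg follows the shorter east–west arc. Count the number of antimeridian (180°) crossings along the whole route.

2

Leg 1: +162.817° → -106.607°, shortest Δλ = 90.576° (east) — crosses 180°.
Leg 2: -106.607° → +84.041°, shortest Δλ = -169.352° (west) — crosses 180°.
Total crossings: 2.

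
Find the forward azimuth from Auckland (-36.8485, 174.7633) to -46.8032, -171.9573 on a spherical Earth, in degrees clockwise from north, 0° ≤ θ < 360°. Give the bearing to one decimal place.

139.5°

Δλ = -171.9573 − 174.7633 = -346.7206°; wrapped into (−180°, 180°]: 13.2794°.
θ = atan2( sin Δλ · cos φ₂ , cos φ₁ · sin φ₂ − sin φ₁ · cos φ₂ · cos Δλ )
  = atan2(0.15723, -0.18385) = 139.462° → normalised to [0°, 360°): 139.462°.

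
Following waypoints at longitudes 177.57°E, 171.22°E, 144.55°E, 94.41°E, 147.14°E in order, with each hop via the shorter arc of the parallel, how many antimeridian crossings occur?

Leg 1: +177.57° → +171.22°, shortest Δλ = -6.35° (west) — does not cross 180°.
Leg 2: +171.22° → +144.55°, shortest Δλ = -26.67° (west) — does not cross 180°.
Leg 3: +144.55° → +94.41°, shortest Δλ = -50.14° (west) — does not cross 180°.
Leg 4: +94.41° → +147.14°, shortest Δλ = 52.73° (east) — does not cross 180°.
Total crossings: 0.

0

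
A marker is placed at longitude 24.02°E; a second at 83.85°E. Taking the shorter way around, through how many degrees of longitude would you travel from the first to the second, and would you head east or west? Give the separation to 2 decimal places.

Raw difference: 83.85 − 24.02 = 59.83°.
Normalise into (−180°, 180°]: 59.83° stays 59.83°.
Positive ⇒ the second point lies to the east; separation 59.83°.

59.83° east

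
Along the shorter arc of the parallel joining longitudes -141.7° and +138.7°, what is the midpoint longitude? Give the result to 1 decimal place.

+178.5°

Signed shortest Δλ from -141.7° to +138.7° is -79.6°.
Midpoint longitude = -141.7° + (-79.6°)/2 = -141.7° − 39.8° = -181.5°.
Normalise into (−180°, 180°]: +178.5°.
(The naïve average (-141.7 + +138.7)/2 = -1.5° is on the wrong side of the globe.)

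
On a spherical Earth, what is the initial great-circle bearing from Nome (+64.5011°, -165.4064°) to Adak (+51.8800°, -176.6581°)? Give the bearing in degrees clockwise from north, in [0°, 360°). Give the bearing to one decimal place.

Δλ = -176.6581 − -165.4064 = -11.2517°.
θ = atan2( sin Δλ · cos φ₂ , cos φ₁ · sin φ₂ − sin φ₁ · cos φ₂ · cos Δλ )
  = atan2(-0.12045, -0.20779) = -149.901° → normalised to [0°, 360°): 210.099°.

210.1°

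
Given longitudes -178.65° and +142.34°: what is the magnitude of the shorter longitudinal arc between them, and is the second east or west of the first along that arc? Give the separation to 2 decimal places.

Raw difference: 142.34 − -178.65 = 320.99°.
Normalise into (−180°, 180°]: 320.99° − 360° = -39.01°.
Negative ⇒ the second point lies to the west; separation 39.01°.

39.01° west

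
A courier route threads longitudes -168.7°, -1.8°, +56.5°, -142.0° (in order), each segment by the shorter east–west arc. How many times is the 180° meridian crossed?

1

Leg 1: -168.7° → -1.8°, shortest Δλ = 166.9° (east) — does not cross 180°.
Leg 2: -1.8° → +56.5°, shortest Δλ = 58.3° (east) — does not cross 180°.
Leg 3: +56.5° → -142.0°, shortest Δλ = 161.5° (east) — crosses 180°.
Total crossings: 1.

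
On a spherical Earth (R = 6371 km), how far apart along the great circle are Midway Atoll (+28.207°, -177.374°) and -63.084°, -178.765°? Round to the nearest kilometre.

10152 km

Δλ = -178.765 − -177.374 = -1.391°.
Δφ = -63.084 − 28.207 = -91.291°.
a = sin²(Δφ/2) + cos φ₁ · cos φ₂ · sin²(Δλ/2) = 0.511324.
c = 2·atan2(√a, √(1−a)) = 1.59345 rad → d = 6371·c ≈ 10151.85 km.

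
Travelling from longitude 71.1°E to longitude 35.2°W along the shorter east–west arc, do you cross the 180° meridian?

No

Signed shortest Δλ = ((-35.2 − 71.1 + 180) mod 360) − 180 = -106.3°.
Going west by 106.3° from +71.1° reaches -35.2° without touching 180°.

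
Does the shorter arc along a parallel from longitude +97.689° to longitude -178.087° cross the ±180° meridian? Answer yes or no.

Yes

Naïve |-178.087 − 97.689| = 275.776° > 180°, so the shorter arc goes the other way round — across 180°.
Signed shortest Δλ = ((-178.087 − 97.689 + 180) mod 360) − 180 = 84.224°.
Going east by 84.224° from +97.689° passes through 180° before reaching -178.087°.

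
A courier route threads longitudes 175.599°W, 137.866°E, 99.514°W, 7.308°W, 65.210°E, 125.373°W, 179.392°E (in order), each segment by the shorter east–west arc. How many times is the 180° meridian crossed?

Leg 1: -175.599° → +137.866°, shortest Δλ = -46.535° (west) — crosses 180°.
Leg 2: +137.866° → -99.514°, shortest Δλ = 122.62° (east) — crosses 180°.
Leg 3: -99.514° → -7.308°, shortest Δλ = 92.206° (east) — does not cross 180°.
Leg 4: -7.308° → +65.210°, shortest Δλ = 72.518° (east) — does not cross 180°.
Leg 5: +65.210° → -125.373°, shortest Δλ = 169.417° (east) — crosses 180°.
Leg 6: -125.373° → +179.392°, shortest Δλ = -55.235° (west) — crosses 180°.
Total crossings: 4.

4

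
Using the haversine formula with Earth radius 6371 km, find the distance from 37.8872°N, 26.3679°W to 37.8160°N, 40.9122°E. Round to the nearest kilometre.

Δλ = 40.9122 − -26.3679 = 67.2801°.
Δφ = 37.8160 − 37.8872 = -0.0712°.
a = sin²(Δφ/2) + cos φ₁ · cos φ₂ · sin²(Δλ/2) = 0.191336.
c = 2·atan2(√a, √(1−a)) = 0.90545 rad → d = 6371·c ≈ 5768.65 km.

5769 km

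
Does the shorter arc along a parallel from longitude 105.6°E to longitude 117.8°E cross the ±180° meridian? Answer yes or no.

Signed shortest Δλ = ((117.8 − 105.6 + 180) mod 360) − 180 = 12.2°.
Going east by 12.2° from +105.6° reaches +117.8° without touching 180°.

No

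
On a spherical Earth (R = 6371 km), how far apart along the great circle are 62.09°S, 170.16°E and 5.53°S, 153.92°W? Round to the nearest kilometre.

Δλ = -153.92 − 170.16 = -324.08°; wrapped into (−180°, 180°]: 35.92°.
Δφ = -5.53 − -62.09 = 56.56°.
a = sin²(Δφ/2) + cos φ₁ · cos φ₂ · sin²(Δλ/2) = 0.268767.
c = 2·atan2(√a, √(1−a)) = 1.09002 rad → d = 6371·c ≈ 6944.53 km.

6945 km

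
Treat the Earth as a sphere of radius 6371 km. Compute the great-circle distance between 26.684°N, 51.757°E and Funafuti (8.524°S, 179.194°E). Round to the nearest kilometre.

14137 km

Δλ = 179.194 − 51.757 = 127.437°.
Δφ = -8.524 − 26.684 = -35.208°.
a = sin²(Δφ/2) + cos φ₁ · cos φ₂ · sin²(Δλ/2) = 0.801855.
c = 2·atan2(√a, √(1−a)) = 2.21894 rad → d = 6371·c ≈ 14136.88 km.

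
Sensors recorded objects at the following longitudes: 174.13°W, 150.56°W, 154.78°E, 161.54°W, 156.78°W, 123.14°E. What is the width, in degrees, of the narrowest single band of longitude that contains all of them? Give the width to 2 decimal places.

Sort the longitudes: -174.13°, -161.54°, -156.78°, -150.56°, +123.14°, +154.78°.
Eastward gaps between consecutive values (wrapping around): 12.59°, 4.76°, 6.22°, 273.70°, 31.64°, 31.09°.
Largest gap = 273.70° ⇒ minimal covering band is its complement: 360° − 273.70° = 86.30°.
Band runs from +123.14° eastward to -150.56°, crossing the antimeridian.

86.30°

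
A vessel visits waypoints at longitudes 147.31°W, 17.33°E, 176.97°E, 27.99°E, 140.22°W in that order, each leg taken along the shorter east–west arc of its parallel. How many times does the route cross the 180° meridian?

Leg 1: -147.31° → +17.33°, shortest Δλ = 164.64° (east) — does not cross 180°.
Leg 2: +17.33° → +176.97°, shortest Δλ = 159.64° (east) — does not cross 180°.
Leg 3: +176.97° → +27.99°, shortest Δλ = -148.98° (west) — does not cross 180°.
Leg 4: +27.99° → -140.22°, shortest Δλ = -168.21° (west) — does not cross 180°.
Total crossings: 0.

0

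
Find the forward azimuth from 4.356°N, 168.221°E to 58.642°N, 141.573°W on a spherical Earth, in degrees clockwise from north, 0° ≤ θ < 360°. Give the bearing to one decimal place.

25.8°

Δλ = -141.573 − 168.221 = -309.794°; wrapped into (−180°, 180°]: 50.206°.
θ = atan2( sin Δλ · cos φ₂ , cos φ₁ · sin φ₂ − sin φ₁ · cos φ₂ · cos Δλ )
  = atan2(0.39984, 0.82617) = 25.825° → normalised to [0°, 360°): 25.825°.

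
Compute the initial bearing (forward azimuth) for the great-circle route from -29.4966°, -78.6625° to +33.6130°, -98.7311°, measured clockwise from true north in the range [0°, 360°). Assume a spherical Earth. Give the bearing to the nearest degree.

Δλ = -98.7311 − -78.6625 = -20.0686°.
θ = atan2( sin Δλ · cos φ₂ , cos φ₁ · sin φ₂ − sin φ₁ · cos φ₂ · cos Δλ )
  = atan2(-0.28577, 0.86698) = -18.243° → normalised to [0°, 360°): 341.757°.

342°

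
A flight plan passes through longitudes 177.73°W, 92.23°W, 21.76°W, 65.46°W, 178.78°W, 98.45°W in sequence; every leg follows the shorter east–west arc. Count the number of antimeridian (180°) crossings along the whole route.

Leg 1: -177.73° → -92.23°, shortest Δλ = 85.5° (east) — does not cross 180°.
Leg 2: -92.23° → -21.76°, shortest Δλ = 70.47° (east) — does not cross 180°.
Leg 3: -21.76° → -65.46°, shortest Δλ = -43.7° (west) — does not cross 180°.
Leg 4: -65.46° → -178.78°, shortest Δλ = -113.32° (west) — does not cross 180°.
Leg 5: -178.78° → -98.45°, shortest Δλ = 80.33° (east) — does not cross 180°.
Total crossings: 0.

0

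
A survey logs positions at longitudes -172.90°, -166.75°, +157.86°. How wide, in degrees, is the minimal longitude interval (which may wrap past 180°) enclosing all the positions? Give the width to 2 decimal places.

35.39°

Sort the longitudes: -172.90°, -166.75°, +157.86°.
Eastward gaps between consecutive values (wrapping around): 6.15°, 324.61°, 29.24°.
Largest gap = 324.61° ⇒ minimal covering band is its complement: 360° − 324.61° = 35.39°.
Band runs from +157.86° eastward to -166.75°, crossing the antimeridian.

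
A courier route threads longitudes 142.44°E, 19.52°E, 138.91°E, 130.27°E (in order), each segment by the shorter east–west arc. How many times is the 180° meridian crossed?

Leg 1: +142.44° → +19.52°, shortest Δλ = -122.92° (west) — does not cross 180°.
Leg 2: +19.52° → +138.91°, shortest Δλ = 119.39° (east) — does not cross 180°.
Leg 3: +138.91° → +130.27°, shortest Δλ = -8.64° (west) — does not cross 180°.
Total crossings: 0.

0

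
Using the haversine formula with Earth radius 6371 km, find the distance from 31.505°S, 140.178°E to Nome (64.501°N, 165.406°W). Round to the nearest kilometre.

11671 km

Δλ = -165.406 − 140.178 = -305.584°; wrapped into (−180°, 180°]: 54.416°.
Δφ = 64.501 − -31.505 = 96.006°.
a = sin²(Δφ/2) + cos φ₁ · cos φ₂ · sin²(Δλ/2) = 0.629046.
c = 2·atan2(√a, √(1−a)) = 1.83184 rad → d = 6371·c ≈ 11670.68 km.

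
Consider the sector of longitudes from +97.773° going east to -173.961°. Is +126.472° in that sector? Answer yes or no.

Yes

Band width going east from +97.773° to -173.961°: ((-173.961 − 97.773) mod 360) = 88.266°.
Offset of +126.472° east of the west edge: ((126.472 − 97.773) mod 360) = 28.699°.
28.699° ≤ 88.266° ⇒ inside.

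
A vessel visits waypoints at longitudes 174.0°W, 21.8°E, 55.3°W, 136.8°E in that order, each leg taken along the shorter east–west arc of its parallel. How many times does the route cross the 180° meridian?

Leg 1: -174.0° → +21.8°, shortest Δλ = -164.2° (west) — crosses 180°.
Leg 2: +21.8° → -55.3°, shortest Δλ = -77.1° (west) — does not cross 180°.
Leg 3: -55.3° → +136.8°, shortest Δλ = -167.9° (west) — crosses 180°.
Total crossings: 2.

2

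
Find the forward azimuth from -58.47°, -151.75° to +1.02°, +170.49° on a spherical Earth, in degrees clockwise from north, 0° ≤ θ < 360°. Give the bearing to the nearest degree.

Δλ = 170.49 − -151.75 = 322.24°; wrapped into (−180°, 180°]: -37.76°.
θ = atan2( sin Δλ · cos φ₂ , cos φ₁ · sin φ₂ − sin φ₁ · cos φ₂ · cos Δλ )
  = atan2(-0.61226, 0.68307) = -41.871° → normalised to [0°, 360°): 318.129°.

318°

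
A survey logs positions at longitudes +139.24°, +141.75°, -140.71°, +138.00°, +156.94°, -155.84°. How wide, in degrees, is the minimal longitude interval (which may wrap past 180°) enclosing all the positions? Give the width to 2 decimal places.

Sort the longitudes: -155.84°, -140.71°, +138.00°, +139.24°, +141.75°, +156.94°.
Eastward gaps between consecutive values (wrapping around): 15.13°, 278.71°, 1.24°, 2.51°, 15.19°, 47.22°.
Largest gap = 278.71° ⇒ minimal covering band is its complement: 360° − 278.71° = 81.29°.
Band runs from +138.00° eastward to -140.71°, crossing the antimeridian.

81.29°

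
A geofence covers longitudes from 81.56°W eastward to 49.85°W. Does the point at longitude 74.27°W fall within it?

Band width going east from -81.56° to -49.85°: ((-49.85 − -81.56) mod 360) = 31.71°.
Offset of -74.27° east of the west edge: ((-74.27 − -81.56) mod 360) = 7.29°.
7.29° ≤ 31.71° ⇒ inside.

Yes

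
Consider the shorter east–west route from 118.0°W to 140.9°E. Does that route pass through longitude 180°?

Yes

Naïve |140.9 − -118.0| = 258.9° > 180°, so the shorter arc goes the other way round — across 180°.
Signed shortest Δλ = ((140.9 − -118.0 + 180) mod 360) − 180 = -101.1°.
Going west by 101.1° from -118.0° passes through 180° before reaching +140.9°.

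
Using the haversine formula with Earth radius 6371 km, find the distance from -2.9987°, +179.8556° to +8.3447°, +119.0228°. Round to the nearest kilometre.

Δλ = 119.0228 − 179.8556 = -60.8328°.
Δφ = 8.3447 − -2.9987 = 11.3434°.
a = sin²(Δφ/2) + cos φ₁ · cos φ₂ · sin²(Δλ/2) = 0.263026.
c = 2·atan2(√a, √(1−a)) = 1.07703 rad → d = 6371·c ≈ 6861.74 km.

6862 km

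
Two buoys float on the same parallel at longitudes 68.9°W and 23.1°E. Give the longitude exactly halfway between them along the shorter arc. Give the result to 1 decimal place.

Signed shortest Δλ from -68.9° to +23.1° is +92.0°.
Midpoint longitude = -68.9° + (+92.0°)/2 = -68.9° + 46.0° = -22.9°.

22.9°W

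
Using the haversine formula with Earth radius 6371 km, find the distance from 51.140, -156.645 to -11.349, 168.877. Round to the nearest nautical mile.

4159 nmi

Δλ = 168.877 − -156.645 = 325.522°; wrapped into (−180°, 180°]: -34.478°.
Δφ = -11.349 − 51.140 = -62.489°.
a = sin²(Δφ/2) + cos φ₁ · cos φ₂ · sin²(Δλ/2) = 0.323068.
c = 2·atan2(√a, √(1−a)) = 1.20910 rad → d = 6371·c ≈ 7703.16 km ≈ 4159.37 nmi.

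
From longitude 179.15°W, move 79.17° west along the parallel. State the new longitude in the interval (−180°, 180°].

Start at -179.15°; shift −79.17° → -258.32°.
-258.32° lies outside (−180°, 180°]; add 360° → +101.68°.

101.68°E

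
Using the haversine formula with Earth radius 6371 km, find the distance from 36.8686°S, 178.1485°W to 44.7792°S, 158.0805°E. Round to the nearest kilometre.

Δλ = 158.0805 − -178.1485 = 336.2290°; wrapped into (−180°, 180°]: -23.7710°.
Δφ = -44.7792 − -36.8686 = -7.9106°.
a = sin²(Δφ/2) + cos φ₁ · cos φ₂ · sin²(Δλ/2) = 0.028846.
c = 2·atan2(√a, √(1−a)) = 0.34134 rad → d = 6371·c ≈ 2174.66 km.

2175 km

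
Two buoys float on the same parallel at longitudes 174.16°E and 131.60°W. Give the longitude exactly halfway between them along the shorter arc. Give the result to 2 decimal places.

158.72°W

Signed shortest Δλ from +174.16° to -131.60° is +54.24°.
Midpoint longitude = +174.16° + (+54.24°)/2 = +174.16° + 27.12° = +201.28°.
Normalise into (−180°, 180°]: -158.72°.
(The naïve average (+174.16 + -131.60)/2 = 21.28° is on the wrong side of the globe.)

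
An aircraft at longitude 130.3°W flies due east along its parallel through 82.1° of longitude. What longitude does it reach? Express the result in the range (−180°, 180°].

Start at -130.3°; shift +82.1° → -48.2°.
-48.2° already lies in (−180°, 180°].

48.2°W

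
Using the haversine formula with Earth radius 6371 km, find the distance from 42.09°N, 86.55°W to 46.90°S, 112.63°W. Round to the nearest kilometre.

10224 km

Δλ = -112.63 − -86.55 = -26.08°.
Δφ = -46.90 − 42.09 = -88.99°.
a = sin²(Δφ/2) + cos φ₁ · cos φ₂ · sin²(Δλ/2) = 0.517000.
c = 2·atan2(√a, √(1−a)) = 1.60480 rad → d = 6371·c ≈ 10224.20 km.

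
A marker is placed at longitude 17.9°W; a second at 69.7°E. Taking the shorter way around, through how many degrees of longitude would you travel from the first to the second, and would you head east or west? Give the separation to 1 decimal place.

Raw difference: 69.7 − -17.9 = 87.6°.
Normalise into (−180°, 180°]: 87.6° stays 87.6°.
Positive ⇒ the second point lies to the east; separation 87.6°.

87.6° east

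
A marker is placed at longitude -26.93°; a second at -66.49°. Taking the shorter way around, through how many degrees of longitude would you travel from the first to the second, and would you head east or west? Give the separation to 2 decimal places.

Raw difference: -66.49 − -26.93 = -39.56°.
Normalise into (−180°, 180°]: -39.56° stays -39.56°.
Negative ⇒ the second point lies to the west; separation 39.56°.

39.56° west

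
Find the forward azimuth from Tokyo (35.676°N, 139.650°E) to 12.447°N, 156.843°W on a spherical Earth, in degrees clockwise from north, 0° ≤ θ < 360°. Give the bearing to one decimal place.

95.2°

Δλ = -156.843 − 139.650 = -296.493°; wrapped into (−180°, 180°]: 63.507°.
θ = atan2( sin Δλ · cos φ₂ , cos φ₁ · sin φ₂ − sin φ₁ · cos φ₂ · cos Δλ )
  = atan2(0.87395, -0.07896) = 95.162° → normalised to [0°, 360°): 95.162°.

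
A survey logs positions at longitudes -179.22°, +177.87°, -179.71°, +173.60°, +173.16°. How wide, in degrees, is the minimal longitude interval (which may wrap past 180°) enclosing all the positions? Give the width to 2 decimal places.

Sort the longitudes: -179.71°, -179.22°, +173.16°, +173.60°, +177.87°.
Eastward gaps between consecutive values (wrapping around): 0.49°, 352.38°, 0.44°, 4.27°, 2.42°.
Largest gap = 352.38° ⇒ minimal covering band is its complement: 360° − 352.38° = 7.62°.
Band runs from +173.16° eastward to -179.22°, crossing the antimeridian.

7.62°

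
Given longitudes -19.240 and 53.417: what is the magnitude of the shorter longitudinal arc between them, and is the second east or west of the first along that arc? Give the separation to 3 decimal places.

72.657° east

Raw difference: 53.417 − -19.240 = 72.657°.
Normalise into (−180°, 180°]: 72.657° stays 72.657°.
Positive ⇒ the second point lies to the east; separation 72.657°.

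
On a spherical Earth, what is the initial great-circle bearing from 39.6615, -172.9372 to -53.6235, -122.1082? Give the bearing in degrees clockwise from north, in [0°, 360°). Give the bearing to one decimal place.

Δλ = -122.1082 − -172.9372 = 50.8290°.
θ = atan2( sin Δλ · cos φ₂ , cos φ₁ · sin φ₂ − sin φ₁ · cos φ₂ · cos Δλ )
  = atan2(0.45980, -0.85892) = 151.839° → normalised to [0°, 360°): 151.839°.

151.8°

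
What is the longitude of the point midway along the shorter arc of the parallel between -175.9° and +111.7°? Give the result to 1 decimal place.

+147.9°

Signed shortest Δλ from -175.9° to +111.7° is -72.4°.
Midpoint longitude = -175.9° + (-72.4°)/2 = -175.9° − 36.2° = -212.1°.
Normalise into (−180°, 180°]: +147.9°.
(The naïve average (-175.9 + +111.7)/2 = -32.1° is on the wrong side of the globe.)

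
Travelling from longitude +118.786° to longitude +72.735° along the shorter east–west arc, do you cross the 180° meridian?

Signed shortest Δλ = ((72.735 − 118.786 + 180) mod 360) − 180 = -46.051°.
Going west by 46.051° from +118.786° reaches +72.735° without touching 180°.

No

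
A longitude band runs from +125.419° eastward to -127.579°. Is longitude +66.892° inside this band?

Band width going east from +125.419° to -127.579°: ((-127.579 − 125.419) mod 360) = 107.002°.
Offset of +66.892° east of the west edge: ((66.892 − 125.419) mod 360) = 301.473°.
301.473° > 107.002° ⇒ outside.

No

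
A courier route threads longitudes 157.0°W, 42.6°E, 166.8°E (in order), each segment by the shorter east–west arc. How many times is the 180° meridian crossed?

Leg 1: -157.0° → +42.6°, shortest Δλ = -160.4° (west) — crosses 180°.
Leg 2: +42.6° → +166.8°, shortest Δλ = 124.2° (east) — does not cross 180°.
Total crossings: 1.

1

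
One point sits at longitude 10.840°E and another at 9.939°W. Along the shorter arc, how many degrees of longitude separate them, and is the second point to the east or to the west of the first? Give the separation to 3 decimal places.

20.779° west

Raw difference: -9.939 − 10.840 = -20.779°.
Normalise into (−180°, 180°]: -20.779° stays -20.779°.
Negative ⇒ the second point lies to the west; separation 20.779°.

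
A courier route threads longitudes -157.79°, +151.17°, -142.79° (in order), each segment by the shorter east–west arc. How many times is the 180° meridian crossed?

2

Leg 1: -157.79° → +151.17°, shortest Δλ = -51.04° (west) — crosses 180°.
Leg 2: +151.17° → -142.79°, shortest Δλ = 66.04° (east) — crosses 180°.
Total crossings: 2.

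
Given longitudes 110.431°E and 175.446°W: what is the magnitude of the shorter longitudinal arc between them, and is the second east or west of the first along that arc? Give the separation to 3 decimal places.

Raw difference: -175.446 − 110.431 = -285.877°.
Normalise into (−180°, 180°]: -285.877° + 360° = 74.123°.
Positive ⇒ the second point lies to the east; separation 74.123°.

74.123° east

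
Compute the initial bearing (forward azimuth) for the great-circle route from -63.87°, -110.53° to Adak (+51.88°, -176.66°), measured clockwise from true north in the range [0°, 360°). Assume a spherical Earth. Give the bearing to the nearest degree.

Δλ = -176.66 − -110.53 = -66.13°.
θ = atan2( sin Δλ · cos φ₂ , cos φ₁ · sin φ₂ − sin φ₁ · cos φ₂ · cos Δλ )
  = atan2(-0.56451, 0.57075) = -44.685° → normalised to [0°, 360°): 315.315°.

315°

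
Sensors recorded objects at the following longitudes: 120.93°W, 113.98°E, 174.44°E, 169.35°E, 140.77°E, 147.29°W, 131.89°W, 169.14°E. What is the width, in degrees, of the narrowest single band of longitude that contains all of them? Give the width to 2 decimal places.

125.09°

Sort the longitudes: -147.29°, -131.89°, -120.93°, +113.98°, +140.77°, +169.14°, +169.35°, +174.44°.
Eastward gaps between consecutive values (wrapping around): 15.40°, 10.96°, 234.91°, 26.79°, 28.37°, 0.21°, 5.09°, 38.27°.
Largest gap = 234.91° ⇒ minimal covering band is its complement: 360° − 234.91° = 125.09°.
Band runs from +113.98° eastward to -120.93°, crossing the antimeridian.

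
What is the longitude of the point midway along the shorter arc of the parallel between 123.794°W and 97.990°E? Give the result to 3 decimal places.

Signed shortest Δλ from -123.794° to +97.990° is -138.216°.
Midpoint longitude = -123.794° + (-138.216°)/2 = -123.794° − 69.108° = -192.902°.
Normalise into (−180°, 180°]: +167.098°.
(The naïve average (-123.794 + +97.990)/2 = -12.902° is on the wrong side of the globe.)

167.098°E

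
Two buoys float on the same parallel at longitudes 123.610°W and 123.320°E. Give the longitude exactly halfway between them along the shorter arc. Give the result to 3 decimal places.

Signed shortest Δλ from -123.610° to +123.320° is -113.070°.
Midpoint longitude = -123.610° + (-113.070°)/2 = -123.610° − 56.535° = -180.145°.
Normalise into (−180°, 180°]: +179.855°.
(The naïve average (-123.610 + +123.320)/2 = -0.145° is on the wrong side of the globe.)

179.855°E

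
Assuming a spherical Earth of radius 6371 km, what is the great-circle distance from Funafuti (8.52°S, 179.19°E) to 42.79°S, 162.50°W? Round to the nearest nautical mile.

Δλ = -162.50 − 179.19 = -341.69°; wrapped into (−180°, 180°]: 18.31°.
Δφ = -42.79 − -8.52 = -34.27°.
a = sin²(Δφ/2) + cos φ₁ · cos φ₂ · sin²(Δλ/2) = 0.105175.
c = 2·atan2(√a, √(1−a)) = 0.66056 rad → d = 6371·c ≈ 4208.43 km ≈ 2272.37 nmi.

2272 nmi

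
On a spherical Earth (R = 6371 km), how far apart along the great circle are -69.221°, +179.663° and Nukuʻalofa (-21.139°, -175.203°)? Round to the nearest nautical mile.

Δλ = -175.203 − 179.663 = -354.866°; wrapped into (−180°, 180°]: 5.134°.
Δφ = -21.139 − -69.221 = 48.082°.
a = sin²(Δφ/2) + cos φ₁ · cos φ₂ · sin²(Δλ/2) = 0.166631.
c = 2·atan2(√a, √(1−a)) = 0.84097 rad → d = 6371·c ≈ 5357.83 km ≈ 2893.00 nmi.

2893 nmi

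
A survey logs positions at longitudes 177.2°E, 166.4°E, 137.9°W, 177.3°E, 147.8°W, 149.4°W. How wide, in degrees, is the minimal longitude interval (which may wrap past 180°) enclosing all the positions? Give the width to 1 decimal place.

Sort the longitudes: -149.4°, -147.8°, -137.9°, +166.4°, +177.2°, +177.3°.
Eastward gaps between consecutive values (wrapping around): 1.6°, 9.9°, 304.3°, 10.8°, 0.1°, 33.3°.
Largest gap = 304.3° ⇒ minimal covering band is its complement: 360° − 304.3° = 55.7°.
Band runs from +166.4° eastward to -137.9°, crossing the antimeridian.

55.7°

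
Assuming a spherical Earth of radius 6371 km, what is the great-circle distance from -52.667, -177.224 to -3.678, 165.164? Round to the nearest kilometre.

5683 km

Δλ = 165.164 − -177.224 = 342.388°; wrapped into (−180°, 180°]: -17.612°.
Δφ = -3.678 − -52.667 = 48.989°.
a = sin²(Δφ/2) + cos φ₁ · cos φ₂ · sin²(Δλ/2) = 0.186082.
c = 2·atan2(√a, √(1−a)) = 0.89203 rad → d = 6371·c ≈ 5683.10 km.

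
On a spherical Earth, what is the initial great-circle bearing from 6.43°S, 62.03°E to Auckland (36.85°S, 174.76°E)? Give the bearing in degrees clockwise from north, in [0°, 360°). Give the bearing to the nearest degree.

131°

Δλ = 174.76 − 62.03 = 112.73°.
θ = atan2( sin Δλ · cos φ₂ , cos φ₁ · sin φ₂ − sin φ₁ · cos φ₂ · cos Δλ )
  = atan2(0.73806, -0.63058) = 130.510° → normalised to [0°, 360°): 130.510°.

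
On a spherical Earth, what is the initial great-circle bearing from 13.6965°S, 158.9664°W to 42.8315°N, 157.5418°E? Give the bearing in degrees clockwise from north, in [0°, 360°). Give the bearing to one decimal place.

Δλ = 157.5418 − -158.9664 = 316.5082°; wrapped into (−180°, 180°]: -43.4918°.
θ = atan2( sin Δλ · cos φ₂ , cos φ₁ · sin φ₂ − sin φ₁ · cos φ₂ · cos Δλ )
  = atan2(-0.50473, 0.78649) = -32.691° → normalised to [0°, 360°): 327.309°.

327.3°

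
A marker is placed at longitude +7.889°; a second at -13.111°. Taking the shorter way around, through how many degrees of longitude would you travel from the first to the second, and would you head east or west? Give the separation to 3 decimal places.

Raw difference: -13.111 − 7.889 = -21.0°.
Normalise into (−180°, 180°]: -21.0° stays -21.0°.
Negative ⇒ the second point lies to the west; separation 21.000°.

21.000° west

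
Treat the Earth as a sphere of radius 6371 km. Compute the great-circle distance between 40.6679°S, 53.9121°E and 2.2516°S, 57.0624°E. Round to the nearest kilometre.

Δλ = 57.0624 − 53.9121 = 3.1503°.
Δφ = -2.2516 − -40.6679 = 38.4163°.
a = sin²(Δφ/2) + cos φ₁ · cos φ₂ · sin²(Δλ/2) = 0.108814.
c = 2·atan2(√a, √(1−a)) = 0.67233 rad → d = 6371·c ≈ 4283.43 km.

4283 km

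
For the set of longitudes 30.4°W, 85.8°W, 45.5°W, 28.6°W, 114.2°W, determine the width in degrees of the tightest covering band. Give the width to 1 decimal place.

Sort the longitudes: -114.2°, -85.8°, -45.5°, -30.4°, -28.6°.
Eastward gaps between consecutive values (wrapping around): 28.4°, 40.3°, 15.1°, 1.8°, 274.4°.
Largest gap = 274.4° ⇒ minimal covering band is its complement: 360° − 274.4° = 85.6°.
Band runs from -114.2° eastward to -28.6°.

85.6°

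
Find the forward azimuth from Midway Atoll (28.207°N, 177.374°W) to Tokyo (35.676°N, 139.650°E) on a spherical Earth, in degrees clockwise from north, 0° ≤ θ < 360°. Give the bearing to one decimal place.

Δλ = 139.650 − -177.374 = 317.024°; wrapped into (−180°, 180°]: -42.976°.
θ = atan2( sin Δλ · cos φ₂ , cos φ₁ · sin φ₂ − sin φ₁ · cos φ₂ · cos Δλ )
  = atan2(-0.55376, 0.23303) = -67.178° → normalised to [0°, 360°): 292.822°.

292.8°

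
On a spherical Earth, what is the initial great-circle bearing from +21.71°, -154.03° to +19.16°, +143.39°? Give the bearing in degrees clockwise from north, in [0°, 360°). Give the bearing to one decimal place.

Δλ = 143.39 − -154.03 = 297.42°; wrapped into (−180°, 180°]: -62.58°.
θ = atan2( sin Δλ · cos φ₂ , cos φ₁ · sin φ₂ − sin φ₁ · cos φ₂ · cos Δλ )
  = atan2(-0.83848, 0.14402) = -80.254° → normalised to [0°, 360°): 279.746°.

279.7°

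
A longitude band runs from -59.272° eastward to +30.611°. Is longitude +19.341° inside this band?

Yes

Band width going east from -59.272° to +30.611°: ((30.611 − -59.272) mod 360) = 89.883°.
Offset of +19.341° east of the west edge: ((19.341 − -59.272) mod 360) = 78.613°.
78.613° ≤ 89.883° ⇒ inside.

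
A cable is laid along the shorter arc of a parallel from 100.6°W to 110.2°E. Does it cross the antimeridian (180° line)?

Naïve |110.2 − -100.6| = 210.8° > 180°, so the shorter arc goes the other way round — across 180°.
Signed shortest Δλ = ((110.2 − -100.6 + 180) mod 360) − 180 = -149.2°.
Going west by 149.2° from -100.6° passes through 180° before reaching +110.2°.

Yes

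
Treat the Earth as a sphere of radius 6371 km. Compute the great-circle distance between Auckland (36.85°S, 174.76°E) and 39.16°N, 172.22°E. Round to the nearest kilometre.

8456 km

Δλ = 172.22 − 174.76 = -2.54°.
Δφ = 39.16 − -36.85 = 76.01°.
a = sin²(Δφ/2) + cos φ₁ · cos φ₂ · sin²(Δλ/2) = 0.379429.
c = 2·atan2(√a, √(1−a)) = 1.32725 rad → d = 6371·c ≈ 8455.93 km.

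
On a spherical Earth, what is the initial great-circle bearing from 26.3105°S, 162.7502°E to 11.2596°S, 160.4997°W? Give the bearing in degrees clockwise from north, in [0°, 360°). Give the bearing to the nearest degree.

Δλ = -160.4997 − 162.7502 = -323.2499°; wrapped into (−180°, 180°]: 36.7501°.
θ = atan2( sin Δλ · cos φ₂ , cos φ₁ · sin φ₂ − sin φ₁ · cos φ₂ · cos Δλ )
  = atan2(0.58681, 0.17328) = 73.549° → normalised to [0°, 360°): 73.549°.

74°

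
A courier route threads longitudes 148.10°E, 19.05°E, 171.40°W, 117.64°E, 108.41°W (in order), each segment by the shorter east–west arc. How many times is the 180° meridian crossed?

Leg 1: +148.10° → +19.05°, shortest Δλ = -129.05° (west) — does not cross 180°.
Leg 2: +19.05° → -171.40°, shortest Δλ = 169.55° (east) — crosses 180°.
Leg 3: -171.40° → +117.64°, shortest Δλ = -70.96° (west) — crosses 180°.
Leg 4: +117.64° → -108.41°, shortest Δλ = 133.95° (east) — crosses 180°.
Total crossings: 3.

3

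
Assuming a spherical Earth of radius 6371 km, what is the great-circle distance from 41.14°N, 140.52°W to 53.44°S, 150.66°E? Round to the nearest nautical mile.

6694 nmi

Δλ = 150.66 − -140.52 = 291.18°; wrapped into (−180°, 180°]: -68.82°.
Δφ = -53.44 − 41.14 = -94.58°.
a = sin²(Δφ/2) + cos φ₁ · cos φ₂ · sin²(Δλ/2) = 0.683185.
c = 2·atan2(√a, √(1−a)) = 1.94590 rad → d = 6371·c ≈ 12397.34 km ≈ 6694.03 nmi.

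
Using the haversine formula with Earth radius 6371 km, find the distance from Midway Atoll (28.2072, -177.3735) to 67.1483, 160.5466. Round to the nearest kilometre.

Δλ = 160.5466 − -177.3735 = 337.9201°; wrapped into (−180°, 180°]: -22.0799°.
Δφ = 67.1483 − 28.2072 = 38.9411°.
a = sin²(Δφ/2) + cos φ₁ · cos φ₂ · sin²(Δλ/2) = 0.123653.
c = 2·atan2(√a, √(1−a)) = 0.71865 rad → d = 6371·c ≈ 4578.53 km.

4579 km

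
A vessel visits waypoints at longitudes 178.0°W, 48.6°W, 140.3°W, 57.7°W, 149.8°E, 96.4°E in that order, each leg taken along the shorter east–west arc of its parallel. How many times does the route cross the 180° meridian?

Leg 1: -178.0° → -48.6°, shortest Δλ = 129.4° (east) — does not cross 180°.
Leg 2: -48.6° → -140.3°, shortest Δλ = -91.7° (west) — does not cross 180°.
Leg 3: -140.3° → -57.7°, shortest Δλ = 82.6° (east) — does not cross 180°.
Leg 4: -57.7° → +149.8°, shortest Δλ = -152.5° (west) — crosses 180°.
Leg 5: +149.8° → +96.4°, shortest Δλ = -53.4° (west) — does not cross 180°.
Total crossings: 1.

1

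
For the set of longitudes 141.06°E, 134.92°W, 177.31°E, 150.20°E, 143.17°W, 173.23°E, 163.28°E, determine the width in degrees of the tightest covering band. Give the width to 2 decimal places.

84.02°

Sort the longitudes: -143.17°, -134.92°, +141.06°, +150.20°, +163.28°, +173.23°, +177.31°.
Eastward gaps between consecutive values (wrapping around): 8.25°, 275.98°, 9.14°, 13.08°, 9.95°, 4.08°, 39.52°.
Largest gap = 275.98° ⇒ minimal covering band is its complement: 360° − 275.98° = 84.02°.
Band runs from +141.06° eastward to -134.92°, crossing the antimeridian.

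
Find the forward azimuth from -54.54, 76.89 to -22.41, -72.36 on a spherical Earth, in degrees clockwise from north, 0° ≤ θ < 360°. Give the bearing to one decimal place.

208.6°

Δλ = -72.36 − 76.89 = -149.25°.
θ = atan2( sin Δλ · cos φ₂ , cos φ₁ · sin φ₂ − sin φ₁ · cos φ₂ · cos Δλ )
  = atan2(-0.47268, -0.86831) = -151.437° → normalised to [0°, 360°): 208.563°.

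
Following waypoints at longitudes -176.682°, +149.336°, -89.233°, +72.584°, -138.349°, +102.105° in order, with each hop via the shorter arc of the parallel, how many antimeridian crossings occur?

Leg 1: -176.682° → +149.336°, shortest Δλ = -33.982° (west) — crosses 180°.
Leg 2: +149.336° → -89.233°, shortest Δλ = 121.431° (east) — crosses 180°.
Leg 3: -89.233° → +72.584°, shortest Δλ = 161.817° (east) — does not cross 180°.
Leg 4: +72.584° → -138.349°, shortest Δλ = 149.067° (east) — crosses 180°.
Leg 5: -138.349° → +102.105°, shortest Δλ = -119.546° (west) — crosses 180°.
Total crossings: 4.

4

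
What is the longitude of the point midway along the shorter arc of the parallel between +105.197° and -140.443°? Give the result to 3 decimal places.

Signed shortest Δλ from +105.197° to -140.443° is +114.360°.
Midpoint longitude = +105.197° + (+114.360°)/2 = +105.197° + 57.180° = +162.377°.
(The naïve average (+105.197 + -140.443)/2 = -17.623° is on the wrong side of the globe.)

+162.377°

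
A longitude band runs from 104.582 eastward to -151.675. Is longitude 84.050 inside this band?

No

Band width going east from +104.582° to -151.675°: ((-151.675 − 104.582) mod 360) = 103.743°.
Offset of +84.050° east of the west edge: ((84.050 − 104.582) mod 360) = 339.468°.
339.468° > 103.743° ⇒ outside.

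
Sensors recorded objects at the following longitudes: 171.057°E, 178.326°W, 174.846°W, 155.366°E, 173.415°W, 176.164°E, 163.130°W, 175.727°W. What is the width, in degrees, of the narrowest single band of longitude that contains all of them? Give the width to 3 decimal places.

Sort the longitudes: -178.326°, -175.727°, -174.846°, -173.415°, -163.130°, +155.366°, +171.057°, +176.164°.
Eastward gaps between consecutive values (wrapping around): 2.599°, 0.881°, 1.431°, 10.285°, 318.496°, 15.691°, 5.107°, 5.510°.
Largest gap = 318.496° ⇒ minimal covering band is its complement: 360° − 318.496° = 41.504°.
Band runs from +155.366° eastward to -163.130°, crossing the antimeridian.

41.504°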